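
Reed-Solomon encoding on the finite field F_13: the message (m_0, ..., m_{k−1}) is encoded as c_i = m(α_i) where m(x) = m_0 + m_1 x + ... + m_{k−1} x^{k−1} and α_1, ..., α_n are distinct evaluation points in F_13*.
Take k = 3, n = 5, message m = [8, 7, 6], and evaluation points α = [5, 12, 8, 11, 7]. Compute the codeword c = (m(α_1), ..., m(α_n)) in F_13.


c = [11, 7, 6, 5, 0]

Message polynomial: m(x) = 8 + 7·x + 6·x^2 (mod 13).
For each evaluation point α_i, compute m(α_i) mod 13:
  α_1 = 5: Horner steps 6 → 11 → 11, so m(5) = 11.
  α_2 = 12: Horner steps 6 → 1 → 7, so m(12) = 7.
  α_3 = 8: Horner steps 6 → 3 → 6, so m(8) = 6.
  α_4 = 11: Horner steps 6 → 8 → 5, so m(11) = 5.
  α_5 = 7: Horner steps 6 → 10 → 0, so m(7) = 0.
Codeword c = [11, 7, 6, 5, 0] ∈ F_13^5.


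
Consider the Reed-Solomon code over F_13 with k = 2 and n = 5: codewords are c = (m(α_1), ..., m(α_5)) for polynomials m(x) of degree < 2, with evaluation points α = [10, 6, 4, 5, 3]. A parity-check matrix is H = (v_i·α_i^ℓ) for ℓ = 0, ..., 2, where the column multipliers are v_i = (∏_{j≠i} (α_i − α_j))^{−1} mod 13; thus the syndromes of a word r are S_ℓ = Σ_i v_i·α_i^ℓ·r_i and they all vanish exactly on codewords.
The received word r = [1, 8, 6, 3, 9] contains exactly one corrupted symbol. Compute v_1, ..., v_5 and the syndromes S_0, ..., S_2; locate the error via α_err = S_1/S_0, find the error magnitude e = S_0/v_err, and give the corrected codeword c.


S = (4, 11, 1), error at position 2, error magnitude e = 8, c = [1, 0, 6, 3, 9].

Step 1: column multipliers v_i = (∏_{j≠i}(α_i − α_j))^{−1} mod 13.
  i = 1 (α = 10): (10−6)(10−4)(10−5)(10−3) = 4·6·5·7 = 840 ≡ 8, so v_1 = 8^{−1} = 5 (mod 13).
  i = 2 (α = 6): (6−10)(6−4)(6−5)(6−3) = (−4)·2·1·3 = −24 ≡ 2, so v_2 = 2^{−1} = 7 (mod 13).
  i = 3 (α = 4): (4−10)(4−6)(4−5)(4−3) = (−6)·(−2)·(−1)·1 = −12 ≡ 1, so v_3 = 1^{−1} = 1 (mod 13).
  i = 4 (α = 5): (5−10)(5−6)(5−4)(5−3) = (−5)·(−1)·1·2 = 10 ≡ 10, so v_4 = 10^{−1} = 4 (mod 13).
  i = 5 (α = 3): (3−10)(3−6)(3−4)(3−5) = (−7)·(−3)·(−1)·(−2) = 42 ≡ 3, so v_5 = 3^{−1} = 9 (mod 13).
  v = [5, 7, 1, 4, 9].
Step 2: syndromes of r = [1, 8, 6, 3, 9] (all sums mod 13).
  S_0 = Σ v_i r_i = 5·1 + 7·8 + 1·6 + 4·3 + 9·9 = 160 ≡ 4.
  S_1 = Σ v_i α_i r_i = 5·10·1 + 7·6·8 + 1·4·6 + 4·5·3 + 9·3·9 = 713 ≡ 11.
  α_i^2 mod 13 = [9, 10, 3, 12, 9].
  S_2 = Σ v_i α_i^2 r_i = 5·9·1 + 7·10·8 + 1·3·6 + 4·12·3 + 9·9·9 = 1496 ≡ 1.
  S = (4, 11, 1) ≠ 0, so r is not a codeword (an error is present).
Step 3: locate the error. For a single error e at position i, S_ℓ = v_i·e·α_i^ℓ, so α_err = S_1/S_0.
  S_0^{−1} = 4^{−1} = 10 (mod 13), so α_err = 11·10 = 110 ≡ 6 = α_2. Error position i = 2.
  Consistency check: S_2/S_1 = 1·6 = 6 ≡ 6 = α_err ✓ (single-error assumption holds).
Step 4: error magnitude e = S_0/v_2 = S_0·∏_{j≠2}(α_2 − α_j) = 4·2 = 8 ≡ 8 (mod 13).
Step 5: correct position 2: c_2 = r_2 − e = 8 − 8 ≡ 0 (mod 13). Hence c = [1, 0, 6, 3, 9].
  Check: interpolating c through the α_i gives m(x) = 5 + 10·x (degree < 2) with m(α_i) = c_i for every i, so c is indeed a codeword.


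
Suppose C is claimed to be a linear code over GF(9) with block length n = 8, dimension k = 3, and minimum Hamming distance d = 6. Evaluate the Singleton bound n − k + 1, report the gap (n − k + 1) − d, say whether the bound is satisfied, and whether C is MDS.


Singleton RHS = n − k + 1 = 6, slack = 0, bound satisfied, MDS.

Singleton bound: d ≤ n − k + 1.
Here n = 8, k = 3, so n − k + 1 = 6.
Given d = 6, check d ≤ 6: YES.
Slack = (n − k + 1) − d = 0.
The code is MDS (slack = 0).
Description: the claimed parameters are [8, 3, 6]_9; such a code would be MDS (meets Singleton bound).


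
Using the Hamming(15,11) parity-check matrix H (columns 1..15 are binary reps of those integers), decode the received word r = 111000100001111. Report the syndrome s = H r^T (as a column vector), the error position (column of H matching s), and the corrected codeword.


s = (0, 1, 1, 1)^T, error position = 7, corrected codeword c = 111000000001111

Compute s = H r^T mod 2 one row at a time:
  s_1 = 0 + 0 + 0 + 0 + 1 + 1 + 1 + 1 = 4 ≡ 0 (mod 2).
  s_2 = 0 + 0 + 0 + 1 + 1 + 1 + 1 + 1 = 5 ≡ 1 (mod 2).
  s_3 = 1 + 1 + 0 + 1 + 0 + 0 + 1 + 1 = 5 ≡ 1 (mod 2).
  s_4 = 1 + 1 + 0 + 1 + 0 + 0 + 1 + 1 = 5 ≡ 1 (mod 2).
s = (0, 1, 1, 1)^T — this equals column 7 of H (binary 0111), so error is at position 7.
Correct: flip bit 7 of r = 111000100001111 to get c = 111000000001111.


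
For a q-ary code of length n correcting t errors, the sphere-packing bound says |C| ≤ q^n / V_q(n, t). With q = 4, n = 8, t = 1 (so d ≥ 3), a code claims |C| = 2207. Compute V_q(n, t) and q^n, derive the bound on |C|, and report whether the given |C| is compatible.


V_q(n, t) = 25, q^n = 65536, Hamming bound = 2621, |C| = 2207 ≤ bound (satisfied).

Step 1: Compute V_q(n, t) = Σ_{j=0}^1 C(n, j) (q−1)^j.
  j = 0: C(8,0)·(3)^0 = 1·1 = 1.
  j = 1: C(8,1)·(3)^1 = 8·3 = 24.
  V_q(n, t) = 1 + 24 = 25.
Step 2: q^n = 4^8 = 65536.
Step 3: Hamming bound ⌊q^n / V_q(n,t)⌋ = ⌊65536/25⌋ = 2621.
Step 4: Compare |C| = 2207 to 2621: satisfied.
The claimed |C| lies below the Hamming bound.


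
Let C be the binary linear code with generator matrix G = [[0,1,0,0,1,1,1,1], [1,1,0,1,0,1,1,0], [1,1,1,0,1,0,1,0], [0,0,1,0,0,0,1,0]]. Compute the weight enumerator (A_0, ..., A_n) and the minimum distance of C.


Weight distribution: A_0 = 1, A_2 = 1, A_3 = 2, A_4 = 5, A_5 = 6, A_6 = 1. Minimum distance d = 2.

Enumerate all 2^4 = 16 messages m ∈ F_2^4.
For each, compute codeword c = mG in F_2^8, then tally its weight.
  m = 0000 → c = 00000000, weight = 0.
  m = 1000 → c = 01001111, weight = 5.
  m = 0100 → c = 11010110, weight = 5.
  m = 1100 → c = 10011001, weight = 4.
  m = 0010 → c = 11101010, weight = 5.
  m = 1010 → c = 10100101, weight = 4.
  m = 0110 → c = 00111100, weight = 4.
  m = 1110 → c = 01110011, weight = 5.
  m = 0001 → c = 00100010, weight = 2.
  m = 1001 → c = 01101101, weight = 5.
  m = 0101 → c = 11110100, weight = 5.
  m = 1101 → c = 10111011, weight = 6.
  m = 0011 → c = 11001000, weight = 3.
  m = 1011 → c = 10000111, weight = 4.
  m = 0111 → c = 00011110, weight = 4.
  m = 1111 → c = 01010001, weight = 3.
Tally weights:
  weight 0: 1 codewords.
  weight 2: 1 codewords.
  weight 3: 2 codewords.
  weight 4: 5 codewords.
  weight 5: 6 codewords.
  weight 6: 1 codewords.
Minimum distance d = smallest w > 0 with A_w > 0 = 2.
Sanity: Σ A_w = 16 = 2^4 = 16 ✓.


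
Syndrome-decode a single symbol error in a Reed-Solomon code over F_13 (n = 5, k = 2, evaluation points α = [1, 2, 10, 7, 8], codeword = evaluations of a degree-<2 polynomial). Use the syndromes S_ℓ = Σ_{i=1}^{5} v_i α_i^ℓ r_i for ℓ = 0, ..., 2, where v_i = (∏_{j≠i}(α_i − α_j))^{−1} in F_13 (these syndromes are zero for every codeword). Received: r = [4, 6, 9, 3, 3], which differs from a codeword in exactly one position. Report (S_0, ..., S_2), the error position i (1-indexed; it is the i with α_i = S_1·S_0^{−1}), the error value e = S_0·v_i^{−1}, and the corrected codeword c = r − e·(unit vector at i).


S = (9, 7, 4), error at position 5, error magnitude e = 11, c = [4, 6, 9, 3, 5].

Step 1: column multipliers v_i = (∏_{j≠i}(α_i − α_j))^{−1} mod 13.
  i = 1 (α = 1): (1−2)(1−10)(1−7)(1−8) = (−1)·(−9)·(−6)·(−7) = 378 ≡ 1, so v_1 = 1^{−1} = 1 (mod 13).
  i = 2 (α = 2): (2−1)(2−10)(2−7)(2−8) = 1·(−8)·(−5)·(−6) = −240 ≡ 7, so v_2 = 7^{−1} = 2 (mod 13).
  i = 3 (α = 10): (10−1)(10−2)(10−7)(10−8) = 9·8·3·2 = 432 ≡ 3, so v_3 = 3^{−1} = 9 (mod 13).
  i = 4 (α = 7): (7−1)(7−2)(7−10)(7−8) = 6·5·(−3)·(−1) = 90 ≡ 12, so v_4 = 12^{−1} = 12 (mod 13).
  i = 5 (α = 8): (8−1)(8−2)(8−10)(8−7) = 7·6·(−2)·1 = −84 ≡ 7, so v_5 = 7^{−1} = 2 (mod 13).
  v = [1, 2, 9, 12, 2].
Step 2: syndromes of r = [4, 6, 9, 3, 3] (all sums mod 13).
  S_0 = Σ v_i r_i = 1·4 + 2·6 + 9·9 + 12·3 + 2·3 = 139 ≡ 9.
  S_1 = Σ v_i α_i r_i = 1·1·4 + 2·2·6 + 9·10·9 + 12·7·3 + 2·8·3 = 1138 ≡ 7.
  α_i^2 mod 13 = [1, 4, 9, 10, 12].
  S_2 = Σ v_i α_i^2 r_i = 1·1·4 + 2·4·6 + 9·9·9 + 12·10·3 + 2·12·3 = 1213 ≡ 4.
  S = (9, 7, 4) ≠ 0, so r is not a codeword (an error is present).
Step 3: locate the error. For a single error e at position i, S_ℓ = v_i·e·α_i^ℓ, so α_err = S_1/S_0.
  S_0^{−1} = 9^{−1} = 3 (mod 13), so α_err = 7·3 = 21 ≡ 8 = α_5. Error position i = 5.
  Consistency check: S_2/S_1 = 4·2 = 8 ≡ 8 = α_err ✓ (single-error assumption holds).
Step 4: error magnitude e = S_0/v_5 = S_0·∏_{j≠5}(α_5 − α_j) = 9·7 = 63 ≡ 11 (mod 13).
Step 5: correct position 5: c_5 = r_5 − e = 3 − 11 ≡ 5 (mod 13). Hence c = [4, 6, 9, 3, 5].
  Check: interpolating c through the α_i gives m(x) = 2 + 2·x (degree < 2) with m(α_i) = c_i for every i, so c is indeed a codeword.


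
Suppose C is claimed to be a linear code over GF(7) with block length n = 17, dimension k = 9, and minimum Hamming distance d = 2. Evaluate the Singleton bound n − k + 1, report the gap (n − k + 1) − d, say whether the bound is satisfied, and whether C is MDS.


Singleton RHS = n − k + 1 = 9, slack = 7, bound satisfied, not MDS.

Singleton bound: d ≤ n − k + 1.
Here n = 17, k = 9, so n − k + 1 = 9.
Given d = 2, check d ≤ 9: YES.
Slack = (n − k + 1) − d = 7.
The code is NOT MDS (slack = 7 > 0).
Description: the claimed parameters are [17, 9, 2]_7; such a code would be non-MDS.


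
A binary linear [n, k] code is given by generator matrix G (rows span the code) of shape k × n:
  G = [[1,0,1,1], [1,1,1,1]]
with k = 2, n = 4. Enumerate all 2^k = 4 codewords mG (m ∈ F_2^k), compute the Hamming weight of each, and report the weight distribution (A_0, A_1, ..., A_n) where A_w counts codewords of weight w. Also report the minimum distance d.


Weight distribution: A_0 = 1, A_1 = 1, A_3 = 1, A_4 = 1. Minimum distance d = 1.

Enumerate all 2^2 = 4 messages m ∈ F_2^2.
For each, compute codeword c = mG in F_2^4, then tally its weight.
  m = 00 → c = 0000, weight = 0.
  m = 10 → c = 1011, weight = 3.
  m = 01 → c = 1111, weight = 4.
  m = 11 → c = 0100, weight = 1.
Tally weights:
  weight 0: 1 codewords.
  weight 1: 1 codewords.
  weight 3: 1 codewords.
  weight 4: 1 codewords.
Minimum distance d = smallest w > 0 with A_w > 0 = 1.
Sanity: Σ A_w = 4 = 2^2 = 4 ✓.


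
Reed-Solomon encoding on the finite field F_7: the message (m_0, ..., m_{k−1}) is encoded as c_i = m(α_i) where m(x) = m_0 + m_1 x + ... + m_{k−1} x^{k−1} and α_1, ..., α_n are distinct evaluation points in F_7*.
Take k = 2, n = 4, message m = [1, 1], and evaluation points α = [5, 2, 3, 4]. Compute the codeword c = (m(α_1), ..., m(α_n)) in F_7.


c = [6, 3, 4, 5]

Message polynomial: m(x) = 1 + 1·x (mod 7).
For each evaluation point α_i, compute m(α_i) mod 7:
  α_1 = 5: Horner steps 1 → 6, so m(5) = 6.
  α_2 = 2: Horner steps 1 → 3, so m(2) = 3.
  α_3 = 3: Horner steps 1 → 4, so m(3) = 4.
  α_4 = 4: Horner steps 1 → 5, so m(4) = 5.
Codeword c = [6, 3, 4, 5] ∈ F_7^4.


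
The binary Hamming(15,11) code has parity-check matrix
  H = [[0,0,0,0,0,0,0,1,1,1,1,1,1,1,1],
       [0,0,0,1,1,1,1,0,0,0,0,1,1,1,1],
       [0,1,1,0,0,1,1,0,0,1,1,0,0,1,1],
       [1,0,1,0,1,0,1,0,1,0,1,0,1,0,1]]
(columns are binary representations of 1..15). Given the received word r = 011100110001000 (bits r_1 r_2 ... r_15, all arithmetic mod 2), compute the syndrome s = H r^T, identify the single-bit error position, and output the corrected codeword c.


s = (0, 1, 1, 0)^T, error position = 6, corrected codeword c = 011101110001000

Compute s = H r^T mod 2 one row at a time:
  s_1 = 1 + 0 + 0 + 0 + 1 + 0 + 0 + 0 = 2 ≡ 0 (mod 2).
  s_2 = 1 + 0 + 0 + 1 + 1 + 0 + 0 + 0 = 3 ≡ 1 (mod 2).
  s_3 = 1 + 1 + 0 + 1 + 0 + 0 + 0 + 0 = 3 ≡ 1 (mod 2).
  s_4 = 0 + 1 + 0 + 1 + 0 + 0 + 0 + 0 = 2 ≡ 0 (mod 2).
s = (0, 1, 1, 0)^T — this equals column 6 of H (binary 0110), so error is at position 6.
Correct: flip bit 6 of r = 011100110001000 to get c = 011101110001000.


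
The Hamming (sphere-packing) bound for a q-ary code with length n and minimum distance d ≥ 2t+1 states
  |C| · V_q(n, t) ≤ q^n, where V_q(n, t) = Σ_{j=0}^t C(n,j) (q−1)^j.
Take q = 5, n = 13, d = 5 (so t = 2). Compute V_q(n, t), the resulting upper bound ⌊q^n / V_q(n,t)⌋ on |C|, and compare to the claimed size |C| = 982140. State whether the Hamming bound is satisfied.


V_q(n, t) = 1301, q^n = 1220703125, Hamming bound = 938280, |C| = 982140 > bound (violated).

Step 1: Compute V_q(n, t) = Σ_{j=0}^2 C(n, j) (q−1)^j.
  j = 0: C(13,0)·(4)^0 = 1·1 = 1.
  j = 1: C(13,1)·(4)^1 = 13·4 = 52.
  j = 2: C(13,2)·(4)^2 = 78·16 = 1248.
  V_q(n, t) = 1 + 52 + 1248 = 1301.
Step 2: q^n = 5^13 = 1220703125.
Step 3: Hamming bound ⌊q^n / V_q(n,t)⌋ = ⌊1220703125/1301⌋ = 938280.
Step 4: Compare |C| = 982140 to 938280: violated.
The claimed |C| lies above the Hamming bound, so no 5-ary code of length 13 with d ≥ 5 can have 982140 codewords.


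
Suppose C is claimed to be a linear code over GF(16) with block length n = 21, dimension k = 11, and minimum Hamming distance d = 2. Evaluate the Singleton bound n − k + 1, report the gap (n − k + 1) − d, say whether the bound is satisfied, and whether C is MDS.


Singleton RHS = n − k + 1 = 11, slack = 9, bound satisfied, not MDS.

Singleton bound: d ≤ n − k + 1.
Here n = 21, k = 11, so n − k + 1 = 11.
Given d = 2, check d ≤ 11: YES.
Slack = (n − k + 1) − d = 9.
The code is NOT MDS (slack = 9 > 0).
Description: the claimed parameters are [21, 11, 2]_16; such a code would be non-MDS.


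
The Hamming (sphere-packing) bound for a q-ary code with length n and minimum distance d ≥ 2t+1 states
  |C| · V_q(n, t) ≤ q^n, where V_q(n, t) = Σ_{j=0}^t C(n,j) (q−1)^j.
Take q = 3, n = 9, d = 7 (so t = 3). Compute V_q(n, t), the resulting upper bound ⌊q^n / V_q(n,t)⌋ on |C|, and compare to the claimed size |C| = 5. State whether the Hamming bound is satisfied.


V_q(n, t) = 835, q^n = 19683, Hamming bound = 23, |C| = 5 ≤ bound (satisfied).

Step 1: Compute V_q(n, t) = Σ_{j=0}^3 C(n, j) (q−1)^j.
  j = 0: C(9,0)·(2)^0 = 1·1 = 1.
  j = 1: C(9,1)·(2)^1 = 9·2 = 18.
  j = 2: C(9,2)·(2)^2 = 36·4 = 144.
  j = 3: C(9,3)·(2)^3 = 84·8 = 672.
  V_q(n, t) = 1 + 18 + 144 + 672 = 835.
Step 2: q^n = 3^9 = 19683.
Step 3: Hamming bound ⌊q^n / V_q(n,t)⌋ = ⌊19683/835⌋ = 23.
Step 4: Compare |C| = 5 to 23: satisfied.
The claimed |C| lies below the Hamming bound.


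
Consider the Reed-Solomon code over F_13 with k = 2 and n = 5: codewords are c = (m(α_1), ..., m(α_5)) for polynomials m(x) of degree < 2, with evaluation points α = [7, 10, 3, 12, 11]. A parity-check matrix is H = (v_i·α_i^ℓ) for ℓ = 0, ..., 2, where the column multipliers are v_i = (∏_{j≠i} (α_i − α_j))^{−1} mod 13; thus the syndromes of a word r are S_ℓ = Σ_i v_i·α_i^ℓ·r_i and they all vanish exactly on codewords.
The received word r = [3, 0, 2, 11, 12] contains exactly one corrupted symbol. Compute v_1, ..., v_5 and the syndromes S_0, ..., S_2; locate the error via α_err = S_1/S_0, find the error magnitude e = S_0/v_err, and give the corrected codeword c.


S = (8, 11, 7), error at position 3, error magnitude e = 8, c = [3, 0, 7, 11, 12].

Step 1: column multipliers v_i = (∏_{j≠i}(α_i − α_j))^{−1} mod 13.
  i = 1 (α = 7): (7−10)(7−3)(7−12)(7−11) = (−3)·4·(−5)·(−4) = −240 ≡ 7, so v_1 = 7^{−1} = 2 (mod 13).
  i = 2 (α = 10): (10−7)(10−3)(10−12)(10−11) = 3·7·(−2)·(−1) = 42 ≡ 3, so v_2 = 3^{−1} = 9 (mod 13).
  i = 3 (α = 3): (3−7)(3−10)(3−12)(3−11) = (−4)·(−7)·(−9)·(−8) = 2016 ≡ 1, so v_3 = 1^{−1} = 1 (mod 13).
  i = 4 (α = 12): (12−7)(12−10)(12−3)(12−11) = 5·2·9·1 = 90 ≡ 12, so v_4 = 12^{−1} = 12 (mod 13).
  i = 5 (α = 11): (11−7)(11−10)(11−3)(11−12) = 4·1·8·(−1) = −32 ≡ 7, so v_5 = 7^{−1} = 2 (mod 13).
  v = [2, 9, 1, 12, 2].
Step 2: syndromes of r = [3, 0, 2, 11, 12] (all sums mod 13).
  S_0 = Σ v_i r_i = 2·3 + 9·0 + 1·2 + 12·11 + 2·12 = 164 ≡ 8.
  S_1 = Σ v_i α_i r_i = 2·7·3 + 9·10·0 + 1·3·2 + 12·12·11 + 2·11·12 = 1896 ≡ 11.
  α_i^2 mod 13 = [10, 9, 9, 1, 4].
  S_2 = Σ v_i α_i^2 r_i = 2·10·3 + 9·9·0 + 1·9·2 + 12·1·11 + 2·4·12 = 306 ≡ 7.
  S = (8, 11, 7) ≠ 0, so r is not a codeword (an error is present).
Step 3: locate the error. For a single error e at position i, S_ℓ = v_i·e·α_i^ℓ, so α_err = S_1/S_0.
  S_0^{−1} = 8^{−1} = 5 (mod 13), so α_err = 11·5 = 55 ≡ 3 = α_3. Error position i = 3.
  Consistency check: S_2/S_1 = 7·6 = 42 ≡ 3 = α_err ✓ (single-error assumption holds).
Step 4: error magnitude e = S_0/v_3 = S_0·∏_{j≠3}(α_3 − α_j) = 8·1 = 8 ≡ 8 (mod 13).
Step 5: correct position 3: c_3 = r_3 − e = 2 − 8 ≡ 7 (mod 13). Hence c = [3, 0, 7, 11, 12].
  Check: interpolating c through the α_i gives m(x) = 10 + 12·x (degree < 2) with m(α_i) = c_i for every i, so c is indeed a codeword.


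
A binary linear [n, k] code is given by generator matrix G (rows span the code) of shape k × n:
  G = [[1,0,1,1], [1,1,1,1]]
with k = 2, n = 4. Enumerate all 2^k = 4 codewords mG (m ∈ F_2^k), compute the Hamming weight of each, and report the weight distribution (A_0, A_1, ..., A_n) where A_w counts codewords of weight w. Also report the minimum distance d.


Weight distribution: A_0 = 1, A_1 = 1, A_3 = 1, A_4 = 1. Minimum distance d = 1.

Enumerate all 2^2 = 4 messages m ∈ F_2^2.
For each, compute codeword c = mG in F_2^4, then tally its weight.
  m = 00 → c = 0000, weight = 0.
  m = 10 → c = 1011, weight = 3.
  m = 01 → c = 1111, weight = 4.
  m = 11 → c = 0100, weight = 1.
Tally weights:
  weight 0: 1 codewords.
  weight 1: 1 codewords.
  weight 3: 1 codewords.
  weight 4: 1 codewords.
Minimum distance d = smallest w > 0 with A_w > 0 = 1.
Sanity: Σ A_w = 4 = 2^2 = 4 ✓.


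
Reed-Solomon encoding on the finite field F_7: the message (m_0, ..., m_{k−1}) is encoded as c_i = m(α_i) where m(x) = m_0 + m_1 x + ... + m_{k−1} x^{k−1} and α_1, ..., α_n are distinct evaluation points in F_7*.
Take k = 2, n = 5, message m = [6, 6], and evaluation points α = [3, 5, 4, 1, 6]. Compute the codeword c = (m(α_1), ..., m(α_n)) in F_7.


c = [3, 1, 2, 5, 0]

Message polynomial: m(x) = 6 + 6·x (mod 7).
For each evaluation point α_i, compute m(α_i) mod 7:
  α_1 = 3: Horner steps 6 → 3, so m(3) = 3.
  α_2 = 5: Horner steps 6 → 1, so m(5) = 1.
  α_3 = 4: Horner steps 6 → 2, so m(4) = 2.
  α_4 = 1: Horner steps 6 → 5, so m(1) = 5.
  α_5 = 6: Horner steps 6 → 0, so m(6) = 0.
Codeword c = [3, 1, 2, 5, 0] ∈ F_7^5.


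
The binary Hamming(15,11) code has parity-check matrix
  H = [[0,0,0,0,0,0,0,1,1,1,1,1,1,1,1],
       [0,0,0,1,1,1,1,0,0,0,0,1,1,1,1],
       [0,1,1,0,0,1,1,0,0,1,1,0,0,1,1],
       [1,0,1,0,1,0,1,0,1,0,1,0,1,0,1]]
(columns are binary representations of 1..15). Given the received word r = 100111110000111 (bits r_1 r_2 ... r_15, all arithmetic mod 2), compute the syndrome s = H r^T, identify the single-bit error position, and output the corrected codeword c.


s = (0, 1, 0, 1)^T, error position = 5, corrected codeword c = 100101110000111

Compute s = H r^T mod 2 one row at a time:
  s_1 = 1 + 0 + 0 + 0 + 0 + 1 + 1 + 1 = 4 ≡ 0 (mod 2).
  s_2 = 1 + 1 + 1 + 1 + 0 + 1 + 1 + 1 = 7 ≡ 1 (mod 2).
  s_3 = 0 + 0 + 1 + 1 + 0 + 0 + 1 + 1 = 4 ≡ 0 (mod 2).
  s_4 = 1 + 0 + 1 + 1 + 0 + 0 + 1 + 1 = 5 ≡ 1 (mod 2).
s = (0, 1, 0, 1)^T — this equals column 5 of H (binary 0101), so error is at position 5.
Correct: flip bit 5 of r = 100111110000111 to get c = 100101110000111.


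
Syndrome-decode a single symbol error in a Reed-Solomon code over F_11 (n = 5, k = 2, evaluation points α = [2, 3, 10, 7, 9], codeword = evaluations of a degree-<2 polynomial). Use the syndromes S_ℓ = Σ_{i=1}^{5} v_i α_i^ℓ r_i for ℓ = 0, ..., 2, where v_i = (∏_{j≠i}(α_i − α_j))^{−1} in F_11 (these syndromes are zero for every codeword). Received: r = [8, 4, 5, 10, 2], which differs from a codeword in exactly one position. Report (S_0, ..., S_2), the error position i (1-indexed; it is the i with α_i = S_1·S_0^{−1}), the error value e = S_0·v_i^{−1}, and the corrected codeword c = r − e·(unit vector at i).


S = (6, 5, 6), error at position 3, error magnitude e = 7, c = [8, 4, 9, 10, 2].

Step 1: column multipliers v_i = (∏_{j≠i}(α_i − α_j))^{−1} mod 11.
  i = 1 (α = 2): (2−3)(2−10)(2−7)(2−9) = (−1)·(−8)·(−5)·(−7) = 280 ≡ 5, so v_1 = 5^{−1} = 9 (mod 11).
  i = 2 (α = 3): (3−2)(3−10)(3−7)(3−9) = 1·(−7)·(−4)·(−6) = −168 ≡ 8, so v_2 = 8^{−1} = 7 (mod 11).
  i = 3 (α = 10): (10−2)(10−3)(10−7)(10−9) = 8·7·3·1 = 168 ≡ 3, so v_3 = 3^{−1} = 4 (mod 11).
  i = 4 (α = 7): (7−2)(7−3)(7−10)(7−9) = 5·4·(−3)·(−2) = 120 ≡ 10, so v_4 = 10^{−1} = 10 (mod 11).
  i = 5 (α = 9): (9−2)(9−3)(9−10)(9−7) = 7·6·(−1)·2 = −84 ≡ 4, so v_5 = 4^{−1} = 3 (mod 11).
  v = [9, 7, 4, 10, 3].
Step 2: syndromes of r = [8, 4, 5, 10, 2] (all sums mod 11).
  S_0 = Σ v_i r_i = 9·8 + 7·4 + 4·5 + 10·10 + 3·2 = 226 ≡ 6.
  S_1 = Σ v_i α_i r_i = 9·2·8 + 7·3·4 + 4·10·5 + 10·7·10 + 3·9·2 = 1182 ≡ 5.
  α_i^2 mod 11 = [4, 9, 1, 5, 4].
  S_2 = Σ v_i α_i^2 r_i = 9·4·8 + 7·9·4 + 4·1·5 + 10·5·10 + 3·4·2 = 1084 ≡ 6.
  S = (6, 5, 6) ≠ 0, so r is not a codeword (an error is present).
Step 3: locate the error. For a single error e at position i, S_ℓ = v_i·e·α_i^ℓ, so α_err = S_1/S_0.
  S_0^{−1} = 6^{−1} = 2 (mod 11), so α_err = 5·2 = 10 ≡ 10 = α_3. Error position i = 3.
  Consistency check: S_2/S_1 = 6·9 = 54 ≡ 10 = α_err ✓ (single-error assumption holds).
Step 4: error magnitude e = S_0/v_3 = S_0·∏_{j≠3}(α_3 − α_j) = 6·3 = 18 ≡ 7 (mod 11).
Step 5: correct position 3: c_3 = r_3 − e = 5 − 7 ≡ 9 (mod 11). Hence c = [8, 4, 9, 10, 2].
  Check: interpolating c through the α_i gives m(x) = 5 + 7·x (degree < 2) with m(α_i) = c_i for every i, so c is indeed a codeword.


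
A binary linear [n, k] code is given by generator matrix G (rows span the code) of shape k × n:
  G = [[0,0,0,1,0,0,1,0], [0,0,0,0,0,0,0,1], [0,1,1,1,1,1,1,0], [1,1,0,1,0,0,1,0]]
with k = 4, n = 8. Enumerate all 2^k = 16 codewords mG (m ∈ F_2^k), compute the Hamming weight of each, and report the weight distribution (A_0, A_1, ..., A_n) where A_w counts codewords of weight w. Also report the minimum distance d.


Weight distribution: A_0 = 1, A_1 = 1, A_2 = 2, A_3 = 2, A_4 = 3, A_5 = 3, A_6 = 2, A_7 = 2. Minimum distance d = 1.

Enumerate all 2^4 = 16 messages m ∈ F_2^4.
For each, compute codeword c = mG in F_2^8, then tally its weight.
  m = 0000 → c = 00000000, weight = 0.
  m = 1000 → c = 00010010, weight = 2.
  m = 0100 → c = 00000001, weight = 1.
  m = 1100 → c = 00010011, weight = 3.
  m = 0010 → c = 01111110, weight = 6.
  m = 1010 → c = 01101100, weight = 4.
  m = 0110 → c = 01111111, weight = 7.
  m = 1110 → c = 01101101, weight = 5.
  m = 0001 → c = 11010010, weight = 4.
  m = 1001 → c = 11000000, weight = 2.
  m = 0101 → c = 11010011, weight = 5.
  m = 1101 → c = 11000001, weight = 3.
  m = 0011 → c = 10101100, weight = 4.
  m = 1011 → c = 10111110, weight = 6.
  m = 0111 → c = 10101101, weight = 5.
  m = 1111 → c = 10111111, weight = 7.
Tally weights:
  weight 0: 1 codewords.
  weight 1: 1 codewords.
  weight 2: 2 codewords.
  weight 3: 2 codewords.
  weight 4: 3 codewords.
  weight 5: 3 codewords.
  weight 6: 2 codewords.
  weight 7: 2 codewords.
Minimum distance d = smallest w > 0 with A_w > 0 = 1.
Sanity: Σ A_w = 16 = 2^4 = 16 ✓.


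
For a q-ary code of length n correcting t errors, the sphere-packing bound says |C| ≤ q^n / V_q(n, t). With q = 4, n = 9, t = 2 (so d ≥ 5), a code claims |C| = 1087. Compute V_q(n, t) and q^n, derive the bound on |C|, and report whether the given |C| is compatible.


V_q(n, t) = 352, q^n = 262144, Hamming bound = 744, |C| = 1087 > bound (violated).

Step 1: Compute V_q(n, t) = Σ_{j=0}^2 C(n, j) (q−1)^j.
  j = 0: C(9,0)·(3)^0 = 1·1 = 1.
  j = 1: C(9,1)·(3)^1 = 9·3 = 27.
  j = 2: C(9,2)·(3)^2 = 36·9 = 324.
  V_q(n, t) = 1 + 27 + 324 = 352.
Step 2: q^n = 4^9 = 262144.
Step 3: Hamming bound ⌊q^n / V_q(n,t)⌋ = ⌊262144/352⌋ = 744.
Step 4: Compare |C| = 1087 to 744: violated.
The claimed |C| lies above the Hamming bound, so no 4-ary code of length 9 with d ≥ 5 can have 1087 codewords.


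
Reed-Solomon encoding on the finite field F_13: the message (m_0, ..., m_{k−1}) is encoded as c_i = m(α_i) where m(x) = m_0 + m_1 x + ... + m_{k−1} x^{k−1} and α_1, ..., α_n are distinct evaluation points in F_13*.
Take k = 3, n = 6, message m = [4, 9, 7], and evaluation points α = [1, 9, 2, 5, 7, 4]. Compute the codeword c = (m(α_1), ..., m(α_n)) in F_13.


c = [7, 2, 11, 3, 7, 9]

Message polynomial: m(x) = 4 + 9·x + 7·x^2 (mod 13).
For each evaluation point α_i, compute m(α_i) mod 13:
  α_1 = 1: Horner steps 7 → 3 → 7, so m(1) = 7.
  α_2 = 9: Horner steps 7 → 7 → 2, so m(9) = 2.
  α_3 = 2: Horner steps 7 → 10 → 11, so m(2) = 11.
  α_4 = 5: Horner steps 7 → 5 → 3, so m(5) = 3.
  α_5 = 7: Horner steps 7 → 6 → 7, so m(7) = 7.
  α_6 = 4: Horner steps 7 → 11 → 9, so m(4) = 9.
Codeword c = [7, 2, 11, 3, 7, 9] ∈ F_13^6.


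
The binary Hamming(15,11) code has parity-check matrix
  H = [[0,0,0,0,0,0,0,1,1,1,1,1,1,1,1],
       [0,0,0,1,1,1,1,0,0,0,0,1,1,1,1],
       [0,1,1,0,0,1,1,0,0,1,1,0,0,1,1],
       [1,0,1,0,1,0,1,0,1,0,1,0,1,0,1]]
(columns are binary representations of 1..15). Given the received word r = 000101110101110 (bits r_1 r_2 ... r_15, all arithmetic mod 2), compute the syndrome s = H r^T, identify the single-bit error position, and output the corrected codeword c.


s = (1, 0, 0, 0)^T, error position = 8, corrected codeword c = 000101100101110

Compute s = H r^T mod 2 one row at a time:
  s_1 = 1 + 0 + 1 + 0 + 1 + 1 + 1 + 0 = 5 ≡ 1 (mod 2).
  s_2 = 1 + 0 + 1 + 1 + 1 + 1 + 1 + 0 = 6 ≡ 0 (mod 2).
  s_3 = 0 + 0 + 1 + 1 + 1 + 0 + 1 + 0 = 4 ≡ 0 (mod 2).
  s_4 = 0 + 0 + 0 + 1 + 0 + 0 + 1 + 0 = 2 ≡ 0 (mod 2).
s = (1, 0, 0, 0)^T — this equals column 8 of H (binary 1000), so error is at position 8.
Correct: flip bit 8 of r = 000101110101110 to get c = 000101100101110.


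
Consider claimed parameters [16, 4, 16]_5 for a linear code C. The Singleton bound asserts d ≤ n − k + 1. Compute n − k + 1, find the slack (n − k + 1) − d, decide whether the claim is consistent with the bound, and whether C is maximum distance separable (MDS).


Singleton RHS = n − k + 1 = 13, slack = -3, bound violated (no such code; not MDS).

Singleton bound: d ≤ n − k + 1.
Here n = 16, k = 4, so n − k + 1 = 13.
Given d = 16, check d ≤ 13: NO.
Slack = (n − k + 1) − d = -3.
The slack is negative: d = 16 exceeds n − k + 1 = 13 by 3, so the Singleton bound is violated and no linear [16, 4, 16]_5 code can exist. In particular it is not MDS (MDS requires d = n − k + 1 exactly).
Description: the claimed parameters are [16, 4, 16]_5; such a code would be impossible (violates the Singleton bound).


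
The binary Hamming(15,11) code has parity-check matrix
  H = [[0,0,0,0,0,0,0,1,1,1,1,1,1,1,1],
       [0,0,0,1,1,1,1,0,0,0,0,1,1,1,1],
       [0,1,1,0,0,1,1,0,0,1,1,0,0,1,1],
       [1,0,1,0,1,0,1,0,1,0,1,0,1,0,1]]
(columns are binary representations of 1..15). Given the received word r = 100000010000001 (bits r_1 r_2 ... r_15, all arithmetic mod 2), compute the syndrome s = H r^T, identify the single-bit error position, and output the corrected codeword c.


s = (0, 1, 1, 0)^T, error position = 6, corrected codeword c = 100001010000001

Compute s = H r^T mod 2 one row at a time:
  s_1 = 1 + 0 + 0 + 0 + 0 + 0 + 0 + 1 = 2 ≡ 0 (mod 2).
  s_2 = 0 + 0 + 0 + 0 + 0 + 0 + 0 + 1 = 1 ≡ 1 (mod 2).
  s_3 = 0 + 0 + 0 + 0 + 0 + 0 + 0 + 1 = 1 ≡ 1 (mod 2).
  s_4 = 1 + 0 + 0 + 0 + 0 + 0 + 0 + 1 = 2 ≡ 0 (mod 2).
s = (0, 1, 1, 0)^T — this equals column 6 of H (binary 0110), so error is at position 6.
Correct: flip bit 6 of r = 100000010000001 to get c = 100001010000001.


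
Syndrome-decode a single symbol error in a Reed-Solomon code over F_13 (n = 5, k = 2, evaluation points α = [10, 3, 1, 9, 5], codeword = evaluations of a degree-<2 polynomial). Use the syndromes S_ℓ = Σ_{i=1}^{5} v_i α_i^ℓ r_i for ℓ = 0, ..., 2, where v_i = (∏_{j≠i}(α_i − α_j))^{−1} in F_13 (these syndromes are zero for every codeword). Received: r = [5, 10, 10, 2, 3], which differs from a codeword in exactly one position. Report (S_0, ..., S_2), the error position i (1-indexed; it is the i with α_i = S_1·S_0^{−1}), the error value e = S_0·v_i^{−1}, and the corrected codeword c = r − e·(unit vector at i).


S = (8, 8, 8), error at position 3, error magnitude e = 6, c = [5, 10, 4, 2, 3].

Step 1: column multipliers v_i = (∏_{j≠i}(α_i − α_j))^{−1} mod 13.
  i = 1 (α = 10): (10−3)(10−1)(10−9)(10−5) = 7·9·1·5 = 315 ≡ 3, so v_1 = 3^{−1} = 9 (mod 13).
  i = 2 (α = 3): (3−10)(3−1)(3−9)(3−5) = (−7)·2·(−6)·(−2) = −168 ≡ 1, so v_2 = 1^{−1} = 1 (mod 13).
  i = 3 (α = 1): (1−10)(1−3)(1−9)(1−5) = (−9)·(−2)·(−8)·(−4) = 576 ≡ 4, so v_3 = 4^{−1} = 10 (mod 13).
  i = 4 (α = 9): (9−10)(9−3)(9−1)(9−5) = (−1)·6·8·4 = −192 ≡ 3, so v_4 = 3^{−1} = 9 (mod 13).
  i = 5 (α = 5): (5−10)(5−3)(5−1)(5−9) = (−5)·2·4·(−4) = 160 ≡ 4, so v_5 = 4^{−1} = 10 (mod 13).
  v = [9, 1, 10, 9, 10].
Step 2: syndromes of r = [5, 10, 10, 2, 3] (all sums mod 13).
  S_0 = Σ v_i r_i = 9·5 + 1·10 + 10·10 + 9·2 + 10·3 = 203 ≡ 8.
  S_1 = Σ v_i α_i r_i = 9·10·5 + 1·3·10 + 10·1·10 + 9·9·2 + 10·5·3 = 892 ≡ 8.
  α_i^2 mod 13 = [9, 9, 1, 3, 12].
  S_2 = Σ v_i α_i^2 r_i = 9·9·5 + 1·9·10 + 10·1·10 + 9·3·2 + 10·12·3 = 1009 ≡ 8.
  S = (8, 8, 8) ≠ 0, so r is not a codeword (an error is present).
Step 3: locate the error. For a single error e at position i, S_ℓ = v_i·e·α_i^ℓ, so α_err = S_1/S_0.
  S_0^{−1} = 8^{−1} = 5 (mod 13), so α_err = 8·5 = 40 ≡ 1 = α_3. Error position i = 3.
  Consistency check: S_2/S_1 = 8·5 = 40 ≡ 1 = α_err ✓ (single-error assumption holds).
Step 4: error magnitude e = S_0/v_3 = S_0·∏_{j≠3}(α_3 − α_j) = 8·4 = 32 ≡ 6 (mod 13).
Step 5: correct position 3: c_3 = r_3 − e = 10 − 6 ≡ 4 (mod 13). Hence c = [5, 10, 4, 2, 3].
  Check: interpolating c through the α_i gives m(x) = 1 + 3·x (degree < 2) with m(α_i) = c_i for every i, so c is indeed a codeword.


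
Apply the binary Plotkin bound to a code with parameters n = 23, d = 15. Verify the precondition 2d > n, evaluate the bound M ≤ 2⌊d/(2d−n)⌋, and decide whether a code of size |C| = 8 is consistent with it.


Plotkin bound M ≤ 4; given |C| = 8 > bound (violated).

Check applicability: 2d = 30, n = 23.
2d − n = 7 > 0, so Plotkin applies.
Compute d/(2d−n) = 15/7 ≈ 2.1429.
⌊d/(2d−n)⌋ = 2.
Plotkin bound: M ≤ 2·2 = 4.
Given |C| = 8, check: VIOLATED.
This |C| is above the Plotkin bound, so no binary code with n = 23, d = 15 and 8 codewords exists.


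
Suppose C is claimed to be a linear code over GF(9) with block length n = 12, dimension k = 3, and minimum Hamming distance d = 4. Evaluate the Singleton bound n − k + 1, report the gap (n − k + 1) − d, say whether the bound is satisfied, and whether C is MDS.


Singleton RHS = n − k + 1 = 10, slack = 6, bound satisfied, not MDS.

Singleton bound: d ≤ n − k + 1.
Here n = 12, k = 3, so n − k + 1 = 10.
Given d = 4, check d ≤ 10: YES.
Slack = (n − k + 1) − d = 6.
The code is NOT MDS (slack = 6 > 0).
Description: the claimed parameters are [12, 3, 4]_9; such a code would be non-MDS.


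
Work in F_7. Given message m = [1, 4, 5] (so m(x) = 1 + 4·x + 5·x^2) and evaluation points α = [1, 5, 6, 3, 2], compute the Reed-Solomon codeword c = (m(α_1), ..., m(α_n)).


c = [3, 6, 2, 2, 1]

Message polynomial: m(x) = 1 + 4·x + 5·x^2 (mod 7).
For each evaluation point α_i, compute m(α_i) mod 7:
  α_1 = 1: Horner steps 5 → 2 → 3, so m(1) = 3.
  α_2 = 5: Horner steps 5 → 1 → 6, so m(5) = 6.
  α_3 = 6: Horner steps 5 → 6 → 2, so m(6) = 2.
  α_4 = 3: Horner steps 5 → 5 → 2, so m(3) = 2.
  α_5 = 2: Horner steps 5 → 0 → 1, so m(2) = 1.
Codeword c = [3, 6, 2, 2, 1] ∈ F_7^5.


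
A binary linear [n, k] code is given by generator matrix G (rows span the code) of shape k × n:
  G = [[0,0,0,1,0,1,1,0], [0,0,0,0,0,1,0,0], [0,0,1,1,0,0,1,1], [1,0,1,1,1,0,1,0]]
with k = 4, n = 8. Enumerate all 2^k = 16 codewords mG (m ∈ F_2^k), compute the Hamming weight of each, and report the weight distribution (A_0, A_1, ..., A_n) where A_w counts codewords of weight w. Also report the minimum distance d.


Weight distribution: A_0 = 1, A_1 = 1, A_2 = 2, A_3 = 4, A_4 = 3, A_5 = 3, A_6 = 2. Minimum distance d = 1.

Enumerate all 2^4 = 16 messages m ∈ F_2^4.
For each, compute codeword c = mG in F_2^8, then tally its weight.
  m = 0000 → c = 00000000, weight = 0.
  m = 1000 → c = 00010110, weight = 3.
  m = 0100 → c = 00000100, weight = 1.
  m = 1100 → c = 00010010, weight = 2.
  m = 0010 → c = 00110011, weight = 4.
  m = 1010 → c = 00100101, weight = 3.
  m = 0110 → c = 00110111, weight = 5.
  m = 1110 → c = 00100001, weight = 2.
  m = 0001 → c = 10111010, weight = 5.
  m = 1001 → c = 10101100, weight = 4.
  m = 0101 → c = 10111110, weight = 6.
  m = 1101 → c = 10101000, weight = 3.
  m = 0011 → c = 10001001, weight = 3.
  m = 1011 → c = 10011111, weight = 6.
  m = 0111 → c = 10001101, weight = 4.
  m = 1111 → c = 10011011, weight = 5.
Tally weights:
  weight 0: 1 codewords.
  weight 1: 1 codewords.
  weight 2: 2 codewords.
  weight 3: 4 codewords.
  weight 4: 3 codewords.
  weight 5: 3 codewords.
  weight 6: 2 codewords.
Minimum distance d = smallest w > 0 with A_w > 0 = 1.
Sanity: Σ A_w = 16 = 2^4 = 16 ✓.


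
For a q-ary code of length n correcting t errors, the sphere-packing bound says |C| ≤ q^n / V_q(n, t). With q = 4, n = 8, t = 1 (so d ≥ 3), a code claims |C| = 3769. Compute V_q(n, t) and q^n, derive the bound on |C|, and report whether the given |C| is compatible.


V_q(n, t) = 25, q^n = 65536, Hamming bound = 2621, |C| = 3769 > bound (violated).

Step 1: Compute V_q(n, t) = Σ_{j=0}^1 C(n, j) (q−1)^j.
  j = 0: C(8,0)·(3)^0 = 1·1 = 1.
  j = 1: C(8,1)·(3)^1 = 8·3 = 24.
  V_q(n, t) = 1 + 24 = 25.
Step 2: q^n = 4^8 = 65536.
Step 3: Hamming bound ⌊q^n / V_q(n,t)⌋ = ⌊65536/25⌋ = 2621.
Step 4: Compare |C| = 3769 to 2621: violated.
The claimed |C| lies above the Hamming bound, so no 4-ary code of length 8 with d ≥ 3 can have 3769 codewords.


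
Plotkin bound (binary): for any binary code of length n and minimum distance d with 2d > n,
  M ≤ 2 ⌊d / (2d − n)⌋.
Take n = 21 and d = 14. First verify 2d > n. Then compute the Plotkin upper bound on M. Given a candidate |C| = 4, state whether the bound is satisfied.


Plotkin bound M ≤ 4; given |C| = 4 ≤ bound (satisfied).

Check applicability: 2d = 28, n = 21.
2d − n = 7 > 0, so Plotkin applies.
Compute d/(2d−n) = 14/7 ≈ 2.0000.
⌊d/(2d−n)⌋ = 2.
Plotkin bound: M ≤ 2·2 = 4.
Given |C| = 4, check: satisfied.
This |C| is at the Plotkin bound.


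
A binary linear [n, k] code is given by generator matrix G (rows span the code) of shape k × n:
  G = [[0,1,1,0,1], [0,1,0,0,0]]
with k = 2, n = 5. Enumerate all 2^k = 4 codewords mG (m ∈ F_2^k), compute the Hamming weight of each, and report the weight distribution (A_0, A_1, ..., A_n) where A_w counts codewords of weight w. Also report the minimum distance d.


Weight distribution: A_0 = 1, A_1 = 1, A_2 = 1, A_3 = 1. Minimum distance d = 1.

Enumerate all 2^2 = 4 messages m ∈ F_2^2.
For each, compute codeword c = mG in F_2^5, then tally its weight.
  m = 00 → c = 00000, weight = 0.
  m = 10 → c = 01101, weight = 3.
  m = 01 → c = 01000, weight = 1.
  m = 11 → c = 00101, weight = 2.
Tally weights:
  weight 0: 1 codewords.
  weight 1: 1 codewords.
  weight 2: 1 codewords.
  weight 3: 1 codewords.
Minimum distance d = smallest w > 0 with A_w > 0 = 1.
Sanity: Σ A_w = 4 = 2^2 = 4 ✓.


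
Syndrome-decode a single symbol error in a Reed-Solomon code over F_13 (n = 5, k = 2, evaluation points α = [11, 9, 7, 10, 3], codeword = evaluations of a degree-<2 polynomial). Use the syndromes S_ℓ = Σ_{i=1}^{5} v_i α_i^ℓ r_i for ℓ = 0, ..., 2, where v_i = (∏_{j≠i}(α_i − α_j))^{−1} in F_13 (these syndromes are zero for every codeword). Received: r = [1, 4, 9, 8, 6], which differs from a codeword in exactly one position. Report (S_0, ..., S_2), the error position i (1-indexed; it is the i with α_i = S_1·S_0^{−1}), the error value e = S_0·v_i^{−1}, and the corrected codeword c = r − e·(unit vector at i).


S = (11, 4, 5), error at position 1, error magnitude e = 2, c = [12, 4, 9, 8, 6].

Step 1: column multipliers v_i = (∏_{j≠i}(α_i − α_j))^{−1} mod 13.
  i = 1 (α = 11): (11−9)(11−7)(11−10)(11−3) = 2·4·1·8 = 64 ≡ 12, so v_1 = 12^{−1} = 12 (mod 13).
  i = 2 (α = 9): (9−11)(9−7)(9−10)(9−3) = (−2)·2·(−1)·6 = 24 ≡ 11, so v_2 = 11^{−1} = 6 (mod 13).
  i = 3 (α = 7): (7−11)(7−9)(7−10)(7−3) = (−4)·(−2)·(−3)·4 = −96 ≡ 8, so v_3 = 8^{−1} = 5 (mod 13).
  i = 4 (α = 10): (10−11)(10−9)(10−7)(10−3) = (−1)·1·3·7 = −21 ≡ 5, so v_4 = 5^{−1} = 8 (mod 13).
  i = 5 (α = 3): (3−11)(3−9)(3−7)(3−10) = (−8)·(−6)·(−4)·(−7) = 1344 ≡ 5, so v_5 = 5^{−1} = 8 (mod 13).
  v = [12, 6, 5, 8, 8].
Step 2: syndromes of r = [1, 4, 9, 8, 6] (all sums mod 13).
  S_0 = Σ v_i r_i = 12·1 + 6·4 + 5·9 + 8·8 + 8·6 = 193 ≡ 11.
  S_1 = Σ v_i α_i r_i = 12·11·1 + 6·9·4 + 5·7·9 + 8·10·8 + 8·3·6 = 1447 ≡ 4.
  α_i^2 mod 13 = [4, 3, 10, 9, 9].
  S_2 = Σ v_i α_i^2 r_i = 12·4·1 + 6·3·4 + 5·10·9 + 8·9·8 + 8·9·6 = 1578 ≡ 5.
  S = (11, 4, 5) ≠ 0, so r is not a codeword (an error is present).
Step 3: locate the error. For a single error e at position i, S_ℓ = v_i·e·α_i^ℓ, so α_err = S_1/S_0.
  S_0^{−1} = 11^{−1} = 6 (mod 13), so α_err = 4·6 = 24 ≡ 11 = α_1. Error position i = 1.
  Consistency check: S_2/S_1 = 5·10 = 50 ≡ 11 = α_err ✓ (single-error assumption holds).
Step 4: error magnitude e = S_0/v_1 = S_0·∏_{j≠1}(α_1 − α_j) = 11·12 = 132 ≡ 2 (mod 13).
Step 5: correct position 1: c_1 = r_1 − e = 1 − 2 ≡ 12 (mod 13). Hence c = [12, 4, 9, 8, 6].
  Check: interpolating c through the α_i gives m(x) = 7 + 4·x (degree < 2) with m(α_i) = c_i for every i, so c is indeed a codeword.


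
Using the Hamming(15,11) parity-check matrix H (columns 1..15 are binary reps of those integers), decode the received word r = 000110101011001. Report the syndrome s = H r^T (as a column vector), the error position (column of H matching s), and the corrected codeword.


s = (0, 1, 1, 1)^T, error position = 7, corrected codeword c = 000110001011001

Compute s = H r^T mod 2 one row at a time:
  s_1 = 0 + 1 + 0 + 1 + 1 + 0 + 0 + 1 = 4 ≡ 0 (mod 2).
  s_2 = 1 + 1 + 0 + 1 + 1 + 0 + 0 + 1 = 5 ≡ 1 (mod 2).
  s_3 = 0 + 0 + 0 + 1 + 0 + 1 + 0 + 1 = 3 ≡ 1 (mod 2).
  s_4 = 0 + 0 + 1 + 1 + 1 + 1 + 0 + 1 = 5 ≡ 1 (mod 2).
s = (0, 1, 1, 1)^T — this equals column 7 of H (binary 0111), so error is at position 7.
Correct: flip bit 7 of r = 000110101011001 to get c = 000110001011001.


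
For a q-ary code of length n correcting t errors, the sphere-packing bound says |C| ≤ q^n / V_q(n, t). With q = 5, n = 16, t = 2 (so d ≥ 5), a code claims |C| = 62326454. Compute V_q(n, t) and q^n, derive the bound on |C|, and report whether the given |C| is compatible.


V_q(n, t) = 1985, q^n = 152587890625, Hamming bound = 76870473, |C| = 62326454 ≤ bound (satisfied).

Step 1: Compute V_q(n, t) = Σ_{j=0}^2 C(n, j) (q−1)^j.
  j = 0: C(16,0)·(4)^0 = 1·1 = 1.
  j = 1: C(16,1)·(4)^1 = 16·4 = 64.
  j = 2: C(16,2)·(4)^2 = 120·16 = 1920.
  V_q(n, t) = 1 + 64 + 1920 = 1985.
Step 2: q^n = 5^16 = 152587890625.
Step 3: Hamming bound ⌊q^n / V_q(n,t)⌋ = ⌊152587890625/1985⌋ = 76870473.
Step 4: Compare |C| = 62326454 to 76870473: satisfied.
The claimed |C| lies below the Hamming bound.
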